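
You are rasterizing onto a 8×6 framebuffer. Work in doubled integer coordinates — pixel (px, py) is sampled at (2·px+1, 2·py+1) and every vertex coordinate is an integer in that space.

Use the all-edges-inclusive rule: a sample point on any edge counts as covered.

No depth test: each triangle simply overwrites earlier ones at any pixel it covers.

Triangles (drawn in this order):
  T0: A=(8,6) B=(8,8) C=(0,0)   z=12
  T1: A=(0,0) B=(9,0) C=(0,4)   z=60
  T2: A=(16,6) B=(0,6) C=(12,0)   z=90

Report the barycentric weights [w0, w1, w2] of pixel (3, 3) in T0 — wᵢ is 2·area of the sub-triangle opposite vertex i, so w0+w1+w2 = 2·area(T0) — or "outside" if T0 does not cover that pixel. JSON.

T0:
  2·area = 16
  edge (8, 6)→(8, 8): d=(0,2) inclusive
  edge (8, 8)→(0, 0): d=(-8,-8) inclusive
  edge (0, 0)→(8, 6): d=(8,6) inclusive
    (0,0)@(1, 1): e=[14,0,2] → X  [on edge]
    (1,0)@(3, 1): e=[10,16,-10] → .
    (0,1)@(1, 3): e=[14,-16,18] → .
    (1,1)@(3, 3): e=[10,0,6] → X  [on edge]
    (2,1)@(5, 3): e=[6,16,-6] → .
    (1,2)@(3, 5): e=[10,-16,22] → .
    (2,2)@(5, 5): e=[6,0,10] → X  [on edge]
    (3,2)@(7, 5): e=[2,16,-2] → .
    (2,3)@(5, 7): e=[6,-16,26] → .
    (3,3)@(7, 7): e=[2,0,14] → X  [on edge]
    (4,3)@(9, 7): e=[-2,16,2] → .
    (3,4)@(7, 9): e=[2,-16,30] → .
    (4,4)@(9, 9): e=[-2,0,18] → .  [on edge]
    (5,5)@(11, 11): e=[-6,0,22] → .  [on edge]
  covered (4 px):
    X . . . . . . .
    . X . . . . . .
    . . X . . . . .
    . . . X . . . .
    . . . . . . . .
    . . . . . . . .
T1:
  2·area = 36
  edge (0, 0)→(9, 0): d=(9,0) inclusive
  edge (9, 0)→(0, 4): d=(-9,4) inclusive
  edge (0, 4)→(0, 0): d=(0,-4) inclusive
    (0,0)@(1, 1): e=[9,23,4] → X
    (1,0)@(3, 1): e=[9,15,12] → X
    (2,0)@(5, 1): e=[9,7,20] → X
    (3,0)@(7, 1): e=[9,-1,28] → .
    (0,1)@(1, 3): e=[27,5,4] → X
    (1,1)@(3, 3): e=[27,-3,12] → .
    (2,1)@(5, 3): e=[27,-11,20] → .
    (0,2)@(1, 5): e=[45,-13,4] → .
  covered (4 px):
    X X X . . . . .
    X . . . . . . .
    . . . . . . . .
    . . . . . . . .
    . . . . . . . .
    . . . . . . . .
T2:
  2·area = 96
  edge (16, 6)→(0, 6): d=(-16,0) inclusive
  edge (0, 6)→(12, 0): d=(12,-6) inclusive
  edge (12, 0)→(16, 6): d=(4,6) inclusive
    (5,0)@(11, 1): e=[80,6,10] → X
    (6,0)@(13, 1): e=[80,18,-2] → .
    (3,1)@(7, 3): e=[48,6,42] → X
    (4,1)@(9, 3): e=[48,18,30] → X
    (6,1)@(13, 3): e=[48,42,6] → X
    (7,1)@(15, 3): e=[48,54,-6] → .
    (1,2)@(3, 5): e=[16,6,74] → X
    (2,2)@(5, 5): e=[16,18,62] → X
    (7,2)@(15, 5): e=[16,78,2] → X
    (1,3)@(3, 7): e=[-16,30,82] → .
    (2,3)@(5, 7): e=[-16,42,70] → .
    (3,3)@(7, 7): e=[-16,54,58] → .
  covered (12 px):
    . . . . . X . .
    . . . X X X X .
    . X X X X X X X
    . . . . . . . .
    . . . . . . . .
    . . . . . . . .

Result: [0,14,2]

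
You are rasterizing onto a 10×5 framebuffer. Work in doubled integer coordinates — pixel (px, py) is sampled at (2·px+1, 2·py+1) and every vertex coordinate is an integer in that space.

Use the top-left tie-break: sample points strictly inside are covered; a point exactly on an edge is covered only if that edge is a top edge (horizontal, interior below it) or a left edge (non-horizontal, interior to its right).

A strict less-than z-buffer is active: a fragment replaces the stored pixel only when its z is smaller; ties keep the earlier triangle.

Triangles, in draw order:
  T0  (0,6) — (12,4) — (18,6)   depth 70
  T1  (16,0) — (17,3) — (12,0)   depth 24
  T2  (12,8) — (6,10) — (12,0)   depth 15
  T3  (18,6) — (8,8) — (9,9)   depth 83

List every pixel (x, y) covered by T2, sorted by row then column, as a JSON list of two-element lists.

T0:
  2·area = 36
  edge (0, 6)→(12, 4): d=(12,-2) top-left  bias=+0
  edge (12, 4)→(18, 6): d=(6,2) right/bottom  bias=-1
  edge (18, 6)→(0, 6): d=(-18,0) right/bottom  bias=-1
    (1,0)@(3, 1): e=[-54,0,90] → ·  [on edge]
    (4,1)@(9, 3): e=[-18,0,54] → ·  [on edge]
    (3,2)@(7, 5): e=[2,16,18] → #
    (4,2)@(9, 5): e=[6,12,18] → #
    (5,2)@(11, 5): e=[10,8,18] → #
    (6,2)@(13, 5): e=[14,4,18] → #
    (7,2)@(15, 5): e=[18,0,18] → ·  [on edge]
    (3,3)@(7, 7): e=[26,28,-18] → ·
    (4,3)@(9, 7): e=[30,24,-18] → ·
    (5,3)@(11, 7): e=[34,20,-18] → ·
    (6,3)@(13, 7): e=[38,16,-18] → ·
  covered (4 px):
    · · · · · · · · · ·
    · · · · · · · · · ·
    · · · # # # # · · ·
    · · · · · · · · · ·
    · · · · · · · · · ·
T1:
  2·area = 12
  edge (16, 0)→(17, 3): d=(1,3) right/bottom  bias=-1
  edge (17, 3)→(12, 0): d=(-5,-3) top-left  bias=+0
  edge (12, 0)→(16, 0): d=(4,0) top-left  bias=+0
    (7,0)@(15, 1): e=[4,4,4] → #
    (8,0)@(17, 1): e=[-2,10,4] → ·
    (7,1)@(15, 3): e=[6,-6,12] → ·
    (8,1)@(17, 3): e=[0,0,12] → ·  [on edge]
    (9,4)@(19, 9): e=[0,-24,36] → ·  [on edge]
  covered (1 px):
    · · · · · · · # · ·
    · · · · · · · · · ·
    · · · · · · · · · ·
    · · · · · · · · · ·
    · · · · · · · · · ·
T2:
  2·area = 48
  edge (12, 8)→(6, 10): d=(-6,2) right/bottom  bias=-1
  edge (6, 10)→(12, 0): d=(6,-10) top-left  bias=+0
  edge (12, 0)→(12, 8): d=(0,8) right/bottom  bias=-1
    (5,1)@(11, 3): e=[32,8,8] → #
    (6,1)@(13, 3): e=[28,28,-8] → ·
    (4,2)@(9, 5): e=[24,0,24] → #  [on edge]
    (6,2)@(13, 5): e=[16,40,-8] → ·
    (4,3)@(9, 7): e=[12,12,24] → #
    (6,3)@(13, 7): e=[4,52,-8] → ·
    (7,3)@(15, 7): e=[0,72,-24] → ·  [on edge]
    (3,4)@(7, 9): e=[4,4,40] → #
    (4,4)@(9, 9): e=[0,24,24] → ·  [on edge]
    (5,4)@(11, 9): e=[-4,44,8] → ·
  covered (6 px):
    · · · · · · · · · ·
    · · · · · # · · · ·
    · · · · # # · · · ·
    · · · · # # · · · ·
    · · · # · · · · · ·
T3:
  2·area = 12  (B↔C swapped to make it positive)
  edge (18, 6)→(9, 9): d=(-9,3) right/bottom  bias=-1
  edge (9, 9)→(8, 8): d=(-1,-1) top-left  bias=+0
  edge (8, 8)→(18, 6): d=(10,-2) top-left  bias=+0
    (0,0)@(1, 1): e=[96,0,-84] → ·  [on edge]
    (1,1)@(3, 3): e=[72,0,-60] → ·  [on edge]
    (2,2)@(5, 5): e=[48,0,-36] → ·  [on edge]
    (3,3)@(7, 7): e=[24,0,-12] → ·  [on edge]
    (6,3)@(13, 7): e=[6,6,0] → #  [on edge]
    (7,3)@(15, 7): e=[0,8,4] → ·  [on edge]
    (1,4)@(3, 9): e=[18,-6,0] → ·  [on edge]
    (4,4)@(9, 9): e=[0,0,12] → ·  [on edge]
    (6,4)@(13, 9): e=[-12,4,20] → ·
  covered (1 px):
    · · · · · · · · · ·
    · · · · · · · · · ·
    · · · · · · · · · ·
    · · · · · · # · · ·
    · · · · · · · · · ·

Answer: [[5,1],[4,2],[5,2],[4,3],[5,3],[3,4]]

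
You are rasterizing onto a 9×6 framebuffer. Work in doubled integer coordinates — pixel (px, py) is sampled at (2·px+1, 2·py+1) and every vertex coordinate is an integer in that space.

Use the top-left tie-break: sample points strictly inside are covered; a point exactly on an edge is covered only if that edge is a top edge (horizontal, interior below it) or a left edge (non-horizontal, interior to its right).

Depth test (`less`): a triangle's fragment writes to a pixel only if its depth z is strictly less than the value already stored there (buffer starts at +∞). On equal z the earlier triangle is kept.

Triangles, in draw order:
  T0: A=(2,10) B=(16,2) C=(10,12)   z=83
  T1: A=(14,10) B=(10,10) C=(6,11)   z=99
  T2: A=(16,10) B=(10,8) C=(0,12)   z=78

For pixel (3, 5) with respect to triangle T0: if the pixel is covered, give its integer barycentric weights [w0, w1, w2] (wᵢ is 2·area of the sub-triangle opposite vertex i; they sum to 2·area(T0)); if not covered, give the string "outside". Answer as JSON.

T0:
  2·area = 92
  edge (2, 10)→(16, 2): d=(14,-8) top-left  bias=+0
  edge (16, 2)→(10, 12): d=(-6,10) right/bottom  bias=-1
  edge (10, 12)→(2, 10): d=(-8,-2) top-left  bias=+0
    (7,1)@(15, 3): e=[6,4,82] → X
    (8,1)@(17, 3): e=[22,-16,86] → .
    (5,2)@(11, 5): e=[2,32,58] → X
    (6,2)@(13, 5): e=[18,12,62] → X
    (7,2)@(15, 5): e=[34,-8,66] → .
    (4,3)@(9, 7): e=[14,40,38] → X
    (6,3)@(13, 7): e=[46,0,46] → .  [on edge]
    (2,4)@(5, 9): e=[10,68,14] → X
    (3,4)@(7, 9): e=[26,48,18] → X
    (6,4)@(13, 9): e=[74,-12,30] → .
    (2,5)@(5, 11): e=[38,56,-2] → .
    (3,5)@(7, 11): e=[54,36,2] → X
  covered (11 px):
    . . . . . . . . .
    . . . . . . . X .
    . . . . . X X . .
    . . . . X X . . .
    . . X X X X . . .
    . . . X X . . . .
T1:
  2·area = 4  (B↔C swapped to make it positive)
  edge (14, 10)→(6, 11): d=(-8,1) right/bottom  bias=-1
  edge (6, 11)→(10, 10): d=(4,-1) top-left  bias=+0
  edge (10, 10)→(14, 10): d=(4,0) top-left  bias=+0
  covered (0 px):
    . . . . . . . . .
    . . . . . . . . .
    . . . . . . . . .
    . . . . . . . . .
    . . . . . . . . .
    . . . . . . . . .
T2:
  2·area = 44  (B↔C swapped to make it positive)
  edge (16, 10)→(0, 12): d=(-16,2) right/bottom  bias=-1
  edge (0, 12)→(10, 8): d=(10,-4) top-left  bias=+0
  edge (10, 8)→(16, 10): d=(6,2) right/bottom  bias=-1
    (0,2)@(1, 5): e=[110,-66,0] → .  [on edge]
    (3,3)@(7, 7): e=[66,-22,0] → .  [on edge]
    (4,4)@(9, 9): e=[30,6,8] → X
    (5,4)@(11, 9): e=[26,14,4] → X
    (6,4)@(13, 9): e=[22,22,0] → .  [on edge]
    (1,5)@(3, 11): e=[10,2,32] → X
    (2,5)@(5, 11): e=[6,10,28] → X
    (3,5)@(7, 11): e=[2,18,24] → X
    (4,5)@(9, 11): e=[-2,26,20] → .
    (5,5)@(11, 11): e=[-6,34,16] → .
  covered (5 px):
    . . . . . . . . .
    . . . . . . . . .
    . . . . . . . . .
    . . . . . . . . .
    . . . . X X . . .
    . X X X . . . . .

Result: [36,2,54]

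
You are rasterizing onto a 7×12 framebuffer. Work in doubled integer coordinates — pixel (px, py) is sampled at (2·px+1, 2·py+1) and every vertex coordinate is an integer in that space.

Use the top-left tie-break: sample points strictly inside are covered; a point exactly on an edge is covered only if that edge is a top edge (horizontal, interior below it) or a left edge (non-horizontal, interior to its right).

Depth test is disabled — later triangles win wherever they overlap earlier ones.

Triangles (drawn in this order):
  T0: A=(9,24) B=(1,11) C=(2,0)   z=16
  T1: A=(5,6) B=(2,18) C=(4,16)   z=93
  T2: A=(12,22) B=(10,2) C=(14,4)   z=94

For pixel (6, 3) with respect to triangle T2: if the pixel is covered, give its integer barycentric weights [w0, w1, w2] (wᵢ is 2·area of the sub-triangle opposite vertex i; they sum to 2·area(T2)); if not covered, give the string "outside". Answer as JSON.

T0:
  2·area = 101
  edge (9, 24)→(1, 11): d=(-8,-13) top-left  bias=+0
  edge (1, 11)→(2, 0): d=(1,-11) top-left  bias=+0
  edge (2, 0)→(9, 24): d=(7,24) right/bottom  bias=-1
    (1,2)@(3, 5): e=[74,16,11] → █
    (2,2)@(5, 5): e=[100,38,-37] → ·
    (1,3)@(3, 7): e=[58,18,25] → █
    (2,3)@(5, 7): e=[84,40,-23] → ·
    (1,4)@(3, 9): e=[42,20,39] → █
    (2,4)@(5, 9): e=[68,42,-9] → ·
    (0,5)@(1, 11): e=[0,0,101] → █  [on edge]
    (2,5)@(5, 11): e=[52,44,5] → █
    (3,5)@(7, 11): e=[78,66,-43] → ·
    (0,6)@(1, 13): e=[-16,2,115] → ·
    (1,6)@(3, 13): e=[10,24,67] → █
    (3,6)@(7, 13): e=[62,68,-29] → ·
  covered (11 px):
    · · · · · · ·
    · · · · · · ·
    · █ · · · · ·
    · █ · · · · ·
    · █ · · · · ·
    █ █ █ · · · ·
    · █ █ · · · ·
    · · █ · · · ·
    · · █ · · · ·
    · · · █ · · ·
    · · · · · · ·
    · · · · · · ·
T1:
  2·area = 18  (B↔C swapped to make it positive)
  edge (5, 6)→(4, 16): d=(-1,10) right/bottom  bias=-1
  edge (4, 16)→(2, 18): d=(-2,2) right/bottom  bias=-1
  edge (2, 18)→(5, 6): d=(3,-12) top-left  bias=+0
    (6,3)@(13, 7): e=[-81,0,99] → ·  [on edge]
    (5,4)@(11, 9): e=[-63,0,81] → ·  [on edge]
    (4,5)@(9, 11): e=[-45,0,63] → ·  [on edge]
    (3,6)@(7, 13): e=[-27,0,45] → ·  [on edge]
    (1,7)@(3, 15): e=[11,4,3] → █
    (2,7)@(5, 15): e=[-9,0,27] → ·  [on edge]
    (1,8)@(3, 17): e=[9,0,9] → ·  [on edge]
    (0,9)@(1, 19): e=[27,0,-9] → ·  [on edge]
  covered (1 px):
    · · · · · · ·
    · · · · · · ·
    · · · · · · ·
    · · · · · · ·
    · · · · · · ·
    · · · · · · ·
    · · · · · · ·
    · █ · · · · ·
    · · · · · · ·
    · · · · · · ·
    · · · · · · ·
    · · · · · · ·
T2:
  2·area = 76
  edge (12, 22)→(10, 2): d=(-2,-20) top-left  bias=+0
  edge (10, 2)→(14, 4): d=(4,2) right/bottom  bias=-1
  edge (14, 4)→(12, 22): d=(-2,18) right/bottom  bias=-1
    (5,1)@(11, 3): e=[18,2,56] → █
    (6,1)@(13, 3): e=[58,-2,20] → ·
    (5,2)@(11, 5): e=[14,10,52] → █
    (6,2)@(13, 5): e=[54,6,16] → █
    (5,3)@(11, 7): e=[10,18,48] → █
    (5,4)@(11, 9): e=[6,26,44] → █
    (5,5)@(11, 11): e=[2,34,40] → █
    (5,6)@(11, 13): e=[-2,42,36] → ·
    (6,6)@(13, 13): e=[38,38,0] → ·  [on edge]
  covered (9 px):
    · · · · · · ·
    · · · · · █ ·
    · · · · · █ █
    · · · · · █ █
    · · · · · █ █
    · · · · · █ █
    · · · · · · ·
    · · · · · · ·
    · · · · · · ·
    · · · · · · ·
    · · · · · · ·
    · · · · · · ·

Answer: [14,12,50]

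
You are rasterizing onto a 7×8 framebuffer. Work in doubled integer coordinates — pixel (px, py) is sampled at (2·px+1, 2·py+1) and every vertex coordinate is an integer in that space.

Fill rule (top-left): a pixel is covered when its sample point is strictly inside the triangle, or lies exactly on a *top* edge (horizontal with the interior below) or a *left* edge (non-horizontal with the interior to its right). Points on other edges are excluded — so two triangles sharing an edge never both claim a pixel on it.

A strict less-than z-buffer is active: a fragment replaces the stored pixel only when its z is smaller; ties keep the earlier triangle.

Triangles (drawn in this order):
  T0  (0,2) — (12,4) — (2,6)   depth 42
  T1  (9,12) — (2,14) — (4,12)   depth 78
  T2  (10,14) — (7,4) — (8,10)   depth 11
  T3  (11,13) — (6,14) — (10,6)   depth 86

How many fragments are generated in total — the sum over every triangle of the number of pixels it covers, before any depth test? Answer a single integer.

T0:
  2·area = 44
  edge (0, 2)→(12, 4): d=(12,2) right/bottom  bias=-1
  edge (12, 4)→(2, 6): d=(-10,2) right/bottom  bias=-1
  edge (2, 6)→(0, 2): d=(-2,-4) top-left  bias=+0
    (0,1)@(1, 3): e=[10,32,2] → █
    (1,1)@(3, 3): e=[6,28,10] → █
    (2,1)@(5, 3): e=[2,24,18] → █
    (3,1)@(7, 3): e=[-2,20,26] → ·
    (0,2)@(1, 5): e=[34,12,-2] → ·
    (1,2)@(3, 5): e=[30,8,6] → █
    (3,2)@(7, 5): e=[22,0,22] → ·  [on edge]
    (1,3)@(3, 7): e=[54,-12,2] → ·
    (2,3)@(5, 7): e=[50,-16,10] → ·
  covered (5 px):
    · · · · · · ·
    █ █ █ · · · ·
    · █ █ · · · ·
    · · · · · · ·
    · · · · · · ·
    · · · · · · ·
    · · · · · · ·
    · · · · · · ·
T1:
  2·area = 10
  edge (9, 12)→(2, 14): d=(-7,2) right/bottom  bias=-1
  edge (2, 14)→(4, 12): d=(2,-2) top-left  bias=+0
  edge (4, 12)→(9, 12): d=(5,0) top-left  bias=+0
    (6,1)@(13, 3): e=[55,0,-45] → ·  [on edge]
    (5,2)@(11, 5): e=[45,0,-35] → ·  [on edge]
    (4,3)@(9, 7): e=[35,0,-25] → ·  [on edge]
    (3,4)@(7, 9): e=[25,0,-15] → ·  [on edge]
    (2,5)@(5, 11): e=[15,0,-5] → ·  [on edge]
    (1,6)@(3, 13): e=[5,0,5] → █  [on edge]
    (2,6)@(5, 13): e=[1,4,5] → █
    (3,6)@(7, 13): e=[-3,8,5] → ·
    (0,7)@(1, 15): e=[-5,0,15] → ·  [on edge]
    (1,7)@(3, 15): e=[-9,4,15] → ·
    (2,7)@(5, 15): e=[-13,8,15] → ·
  covered (2 px):
    · · · · · · ·
    · · · · · · ·
    · · · · · · ·
    · · · · · · ·
    · · · · · · ·
    · · · · · · ·
    · █ █ · · · ·
    · · · · · · ·
T2:
  2·area = 8  (B↔C swapped to make it positive)
  edge (10, 14)→(8, 10): d=(-2,-4) top-left  bias=+0
  edge (8, 10)→(7, 4): d=(-1,-6) top-left  bias=+0
  edge (7, 4)→(10, 14): d=(3,10) right/bottom  bias=-1
    (4,5)@(9, 11): e=[2,5,1] → █
    (5,5)@(11, 11): e=[10,17,-19] → ·
    (4,6)@(9, 13): e=[-2,3,7] → ·
  covered (1 px):
    · · · · · · ·
    · · · · · · ·
    · · · · · · ·
    · · · · · · ·
    · · · · · · ·
    · · · · █ · ·
    · · · · · · ·
    · · · · · · ·
T3:
  2·area = 36
  edge (11, 13)→(6, 14): d=(-5,1) right/bottom  bias=-1
  edge (6, 14)→(10, 6): d=(4,-8) top-left  bias=+0
  edge (10, 6)→(11, 13): d=(1,7) right/bottom  bias=-1
    (4,4)@(9, 9): e=[22,4,10] → █
    (5,4)@(11, 9): e=[20,20,-4] → ·
    (4,5)@(9, 11): e=[12,12,12] → █
    (5,5)@(11, 11): e=[10,28,-2] → ·
    (3,6)@(7, 13): e=[4,4,28] → █
    (5,6)@(11, 13): e=[0,36,0] → ·  [on edge]
    (0,7)@(1, 15): e=[0,-36,72] → ·  [on edge]
    (3,7)@(7, 15): e=[-6,12,30] → ·
    (4,7)@(9, 15): e=[-8,28,16] → ·
  covered (4 px):
    · · · · · · ·
    · · · · · · ·
    · · · · · · ·
    · · · · · · ·
    · · · · █ · ·
    · · · · █ · ·
    · · · █ █ · ·
    · · · · · · ·

Answer: 12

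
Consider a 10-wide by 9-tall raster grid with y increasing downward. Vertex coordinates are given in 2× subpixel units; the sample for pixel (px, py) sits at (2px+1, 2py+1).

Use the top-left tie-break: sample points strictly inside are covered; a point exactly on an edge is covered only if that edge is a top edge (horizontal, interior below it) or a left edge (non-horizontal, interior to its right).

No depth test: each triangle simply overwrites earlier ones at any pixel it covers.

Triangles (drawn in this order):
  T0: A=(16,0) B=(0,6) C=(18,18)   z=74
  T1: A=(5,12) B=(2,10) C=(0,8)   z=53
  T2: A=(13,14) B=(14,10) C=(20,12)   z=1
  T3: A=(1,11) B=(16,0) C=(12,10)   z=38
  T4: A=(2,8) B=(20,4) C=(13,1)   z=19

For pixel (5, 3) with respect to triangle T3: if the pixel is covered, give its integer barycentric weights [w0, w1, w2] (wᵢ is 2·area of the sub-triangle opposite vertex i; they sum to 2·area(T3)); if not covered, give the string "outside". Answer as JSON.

T0:
  2·area = 300  (B↔C swapped to make it positive)
  edge (16, 0)→(18, 18): d=(2,18) right/bottom  bias=-1
  edge (18, 18)→(0, 6): d=(-18,-12) top-left  bias=+0
  edge (0, 6)→(16, 0): d=(16,-6) top-left  bias=+0
    (7,0)@(15, 1): e=[20,270,10] → #
    (8,0)@(17, 1): e=[-16,294,22] → ·
    (4,1)@(9, 3): e=[132,162,6] → #
    (5,1)@(11, 3): e=[96,186,18] → #
    (6,1)@(13, 3): e=[60,210,30] → #
    (8,1)@(17, 3): e=[-12,258,54] → ·
    (1,2)@(3, 5): e=[244,54,2] → #
    (2,2)@(5, 5): e=[208,78,14] → #
    (3,2)@(7, 5): e=[172,102,26] → #
    (8,2)@(17, 5): e=[-8,222,86] → ·
    (1,3)@(3, 7): e=[248,18,34] → #
    (8,3)@(17, 7): e=[-4,186,118] → ·
    (8,4)@(17, 9): e=[0,150,150] → ·  [on edge]
  covered (37 px):
    · · · · · · · # · ·
    · · · · # # # # · ·
    · # # # # # # # · ·
    · # # # # # # # · ·
    · · # # # # # # · ·
    · · · · # # # # # ·
    · · · · · # # # # ·
    · · · · · · · # # ·
    · · · · · · · · # ·
T1:
  2·area = 2
  edge (5, 12)→(2, 10): d=(-3,-2) top-left  bias=+0
  edge (2, 10)→(0, 8): d=(-2,-2) top-left  bias=+0
  edge (0, 8)→(5, 12): d=(5,4) right/bottom  bias=-1
    (0,4)@(1, 9): e=[1,0,1] → #  [on edge]
    (1,4)@(3, 9): e=[5,4,-7] → ·
    (0,5)@(1, 11): e=[-5,-4,11] → ·
    (1,5)@(3, 11): e=[-1,0,3] → ·  [on edge]
    (2,6)@(5, 13): e=[-3,0,5] → ·  [on edge]
    (3,7)@(7, 15): e=[-5,0,7] → ·  [on edge]
    (4,8)@(9, 17): e=[-7,0,9] → ·  [on edge]
  covered (1 px):
    · · · · · · · · · ·
    · · · · · · · · · ·
    · · · · · · · · · ·
    · · · · · · · · · ·
    # · · · · · · · · ·
    · · · · · · · · · ·
    · · · · · · · · · ·
    · · · · · · · · · ·
    · · · · · · · · · ·
T2:
  2·area = 26
  edge (13, 14)→(14, 10): d=(1,-4) top-left  bias=+0
  edge (14, 10)→(20, 12): d=(6,2) right/bottom  bias=-1
  edge (20, 12)→(13, 14): d=(-7,2) right/bottom  bias=-1
    (2,3)@(5, 7): e=[-39,0,65] → ·  [on edge]
    (5,4)@(11, 9): e=[-13,0,39] → ·  [on edge]
    (7,5)@(15, 11): e=[5,4,17] → #
    (8,5)@(17, 11): e=[13,0,13] → ·  [on edge]
    (7,6)@(15, 13): e=[7,16,3] → #
    (8,6)@(17, 13): e=[15,12,-1] → ·
    (7,7)@(15, 15): e=[9,28,-11] → ·
  covered (2 px):
    · · · · · · · · · ·
    · · · · · · · · · ·
    · · · · · · · · · ·
    · · · · · · · · · ·
    · · · · · · · · · ·
    · · · · · · · # · ·
    · · · · · · · # · ·
    · · · · · · · · · ·
    · · · · · · · · · ·
T3:
  2·area = 106
  edge (1, 11)→(16, 0): d=(15,-11) top-left  bias=+0
  edge (16, 0)→(12, 10): d=(-4,10) right/bottom  bias=-1
  edge (12, 10)→(1, 11): d=(-11,1) right/bottom  bias=-1
    (7,0)@(15, 1): e=[4,6,96] → #
    (8,0)@(17, 1): e=[26,-14,94] → ·
    (6,1)@(13, 3): e=[12,18,76] → #
    (7,1)@(15, 3): e=[34,-2,74] → ·
    (5,2)@(11, 5): e=[20,30,56] → #
    (7,2)@(15, 5): e=[64,-10,52] → ·
    (3,3)@(7, 7): e=[6,62,38] → #
    (4,3)@(9, 7): e=[28,42,36] → #
    (7,3)@(15, 7): e=[94,-18,30] → ·
    (2,4)@(5, 9): e=[14,74,18] → #
    (6,4)@(13, 9): e=[102,-6,10] → ·
    (0,5)@(1, 11): e=[0,106,0] → ·  [on edge]
  covered (12 px):
    · · · · · · · # · ·
    · · · · · · # · · ·
    · · · · · # # · · ·
    · · · # # # # · · ·
    · · # # # # · · · ·
    · · · · · · · · · ·
    · · · · · · · · · ·
    · · · · · · · · · ·
    · · · · · · · · · ·
T4:
  2·area = 82  (B↔C swapped to make it positive)
  edge (2, 8)→(13, 1): d=(11,-7) top-left  bias=+0
  edge (13, 1)→(20, 4): d=(7,3) right/bottom  bias=-1
  edge (20, 4)→(2, 8): d=(-18,4) right/bottom  bias=-1
    (6,0)@(13, 1): e=[0,0,82] → ·  [on edge]
    (5,1)@(11, 3): e=[8,20,54] → #
    (6,1)@(13, 3): e=[22,14,46] → #
    (7,1)@(15, 3): e=[36,8,38] → #
    (8,1)@(17, 3): e=[50,2,30] → #
    (9,1)@(19, 3): e=[64,-4,22] → ·
    (3,2)@(7, 5): e=[2,46,34] → #
    (4,2)@(9, 5): e=[16,40,26] → #
    (8,2)@(17, 5): e=[72,16,-6] → ·
    (2,3)@(5, 7): e=[10,66,6] → #
    (3,3)@(7, 7): e=[24,60,-2] → ·
    (4,3)@(9, 7): e=[38,54,-10] → ·
  covered (10 px):
    · · · · · · · · · ·
    · · · · · # # # # ·
    · · · # # # # # · ·
    · · # · · · · · · ·
    · · · · · · · · · ·
    · · · · · · · · · ·
    · · · · · · · · · ·
    · · · · · · · · · ·
    · · · · · · · · · ·

Final: [22,34,50]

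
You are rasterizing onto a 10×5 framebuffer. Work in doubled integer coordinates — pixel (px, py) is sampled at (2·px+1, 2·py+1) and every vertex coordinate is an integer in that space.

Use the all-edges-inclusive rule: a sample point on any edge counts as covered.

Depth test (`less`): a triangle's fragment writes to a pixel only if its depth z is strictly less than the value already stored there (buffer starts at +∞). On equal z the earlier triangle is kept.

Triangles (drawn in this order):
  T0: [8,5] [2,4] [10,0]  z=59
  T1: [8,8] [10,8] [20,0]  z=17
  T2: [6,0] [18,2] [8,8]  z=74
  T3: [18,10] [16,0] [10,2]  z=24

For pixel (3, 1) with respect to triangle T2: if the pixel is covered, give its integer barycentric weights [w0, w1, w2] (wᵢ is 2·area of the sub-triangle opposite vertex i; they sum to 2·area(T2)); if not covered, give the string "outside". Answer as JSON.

T0:
  2·area = 32
  edge (8, 5)→(2, 4): d=(-6,-1) inclusive
  edge (2, 4)→(10, 0): d=(8,-4) inclusive
  edge (10, 0)→(8, 5): d=(-2,5) inclusive
    (4,0)@(9, 1): e=[25,4,3] → █
    (5,0)@(11, 1): e=[27,12,-7] → ·
    (2,1)@(5, 3): e=[9,4,19] → █
    (3,1)@(7, 3): e=[11,12,9] → █
    (4,1)@(9, 3): e=[13,20,-1] → ·
    (2,2)@(5, 5): e=[-3,20,15] → ·
    (3,2)@(7, 5): e=[-1,28,5] → ·
  covered (3 px):
    · · · · █ · · · · ·
    · · █ █ · · · · · ·
    · · · · · · · · · ·
    · · · · · · · · · ·
    · · · · · · · · · ·
T1:
  2·area = 16  (B↔C swapped to make it positive)
  edge (8, 8)→(20, 0): d=(12,-8) inclusive
  edge (20, 0)→(10, 8): d=(-10,8) inclusive
  edge (10, 8)→(8, 8): d=(-2,0) inclusive
    (6,2)@(13, 5): e=[4,6,6] → █
    (7,2)@(15, 5): e=[20,-10,6] → ·
    (5,3)@(11, 7): e=[12,2,2] → █
    (6,3)@(13, 7): e=[28,-14,2] → ·
    (5,4)@(11, 9): e=[36,-18,-2] → ·
  covered (2 px):
    · · · · · · · · · ·
    · · · · · · · · · ·
    · · · · · · █ · · ·
    · · · · · █ · · · ·
    · · · · · · · · · ·
T2:
  2·area = 92
  edge (6, 0)→(18, 2): d=(12,2) inclusive
  edge (18, 2)→(8, 8): d=(-10,6) inclusive
  edge (8, 8)→(6, 0): d=(-2,-8) inclusive
    (3,0)@(7, 1): e=[10,76,6] → █
    (4,0)@(9, 1): e=[6,64,22] → █
    (5,0)@(11, 1): e=[2,52,38] → █
    (6,0)@(13, 1): e=[-2,40,54] → ·
    (3,1)@(7, 3): e=[34,56,2] → █
    (6,1)@(13, 3): e=[22,20,50] → █
    (7,1)@(15, 3): e=[18,8,66] → █
    (8,1)@(17, 3): e=[14,-4,82] → ·
    (3,2)@(7, 5): e=[58,36,-2] → ·
    (4,2)@(9, 5): e=[54,24,14] → █
    (6,2)@(13, 5): e=[46,0,46] → █  [on edge]
    (7,2)@(15, 5): e=[42,-12,62] → ·
  covered (12 px):
    · · · █ █ █ · · · ·
    · · · █ █ █ █ █ · ·
    · · · · █ █ █ · · ·
    · · · · █ · · · · ·
    · · · · · · · · · ·
T3:
  2·area = 64  (B↔C swapped to make it positive)
  edge (18, 10)→(10, 2): d=(-8,-8) inclusive
  edge (10, 2)→(16, 0): d=(6,-2) inclusive
  edge (16, 0)→(18, 10): d=(2,10) inclusive
    (4,0)@(9, 1): e=[0,-8,72] → ·  [on edge]
    (6,0)@(13, 1): e=[32,0,32] → █  [on edge]
    (7,0)@(15, 1): e=[48,4,12] → █
    (8,0)@(17, 1): e=[64,8,-8] → ·
    (3,1)@(7, 3): e=[-32,0,96] → ·  [on edge]
    (5,1)@(11, 3): e=[0,8,56] → █  [on edge]
    (8,1)@(17, 3): e=[48,20,-4] → ·
    (0,2)@(1, 5): e=[-96,0,160] → ·  [on edge]
    (5,2)@(11, 5): e=[-16,20,60] → ·
    (6,2)@(13, 5): e=[0,24,40] → █  [on edge]
    (8,2)@(17, 5): e=[32,32,0] → █  [on edge]
    (9,2)@(19, 5): e=[48,36,-20] → ·
    (7,3)@(15, 7): e=[0,40,24] → █  [on edge]
    (8,4)@(17, 9): e=[0,56,8] → █  [on edge]
  covered (11 px):
    · · · · · · █ █ · ·
    · · · · · █ █ █ · ·
    · · · · · · █ █ █ ·
    · · · · · · · █ █ ·
    · · · · · · · · █ ·

Answer: [56,2,34]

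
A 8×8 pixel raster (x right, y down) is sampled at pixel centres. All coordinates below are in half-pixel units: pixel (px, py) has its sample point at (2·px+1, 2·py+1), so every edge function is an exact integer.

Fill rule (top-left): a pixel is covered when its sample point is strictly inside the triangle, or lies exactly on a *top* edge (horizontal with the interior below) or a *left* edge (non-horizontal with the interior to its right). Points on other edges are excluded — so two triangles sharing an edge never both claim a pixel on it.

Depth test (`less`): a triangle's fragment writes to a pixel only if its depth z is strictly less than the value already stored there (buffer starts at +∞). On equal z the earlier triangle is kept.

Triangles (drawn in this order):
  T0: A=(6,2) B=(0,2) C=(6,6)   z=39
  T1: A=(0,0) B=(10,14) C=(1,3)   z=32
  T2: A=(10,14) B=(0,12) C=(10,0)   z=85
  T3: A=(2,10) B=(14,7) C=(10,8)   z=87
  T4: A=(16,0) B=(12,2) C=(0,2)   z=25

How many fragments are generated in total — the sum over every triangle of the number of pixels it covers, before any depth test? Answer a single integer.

T0:
  2·area = 24  (B↔C swapped to make it positive)
  edge (6, 2)→(6, 6): d=(0,4) right/bottom  bias=-1
  edge (6, 6)→(0, 2): d=(-6,-4) top-left  bias=+0
  edge (0, 2)→(6, 2): d=(6,0) top-left  bias=+0
    (1,1)@(3, 3): e=[12,6,6] → X
    (2,1)@(5, 3): e=[4,14,6] → X
    (3,1)@(7, 3): e=[-4,22,6] → .
    (1,2)@(3, 5): e=[12,-6,18] → .
    (2,2)@(5, 5): e=[4,2,18] → X
    (3,2)@(7, 5): e=[-4,10,18] → .
    (2,3)@(5, 7): e=[4,-10,30] → .
  covered (3 px):
    . . . . . . . .
    . X X . . . . .
    . . X . . . . .
    . . . . . . . .
    . . . . . . . .
    . . . . . . . .
    . . . . . . . .
    . . . . . . . .
T1:
  2·area = 16
  edge (0, 0)→(10, 14): d=(10,14) right/bottom  bias=-1
  edge (10, 14)→(1, 3): d=(-9,-11) top-left  bias=+0
  edge (1, 3)→(0, 0): d=(-1,-3) top-left  bias=+0
    (0,1)@(1, 3): e=[16,0,0] → X  [on edge]
    (1,1)@(3, 3): e=[-12,22,6] → .
    (0,2)@(1, 5): e=[36,-18,-2] → .
    (1,2)@(3, 5): e=[8,4,4] → X
    (2,2)@(5, 5): e=[-20,26,10] → .
    (1,3)@(3, 7): e=[28,-14,2] → .
    (2,3)@(5, 7): e=[0,8,8] → .  [on edge]
    (1,4)@(3, 9): e=[48,-32,0] → .  [on edge]
    (2,7)@(5, 15): e=[80,-64,0] → .  [on edge]
  covered (2 px):
    . . . . . . . .
    X . . . . . . .
    . X . . . . . .
    . . . . . . . .
    . . . . . . . .
    . . . . . . . .
    . . . . . . . .
    . . . . . . . .
T2:
  2·area = 140
  edge (10, 14)→(0, 12): d=(-10,-2) top-left  bias=+0
  edge (0, 12)→(10, 0): d=(10,-12) top-left  bias=+0
  edge (10, 0)→(10, 14): d=(0,14) right/bottom  bias=-1
    (4,1)@(9, 3): e=[108,18,14] → X
    (5,1)@(11, 3): e=[112,42,-14] → .
    (3,2)@(7, 5): e=[84,14,42] → X
    (5,2)@(11, 5): e=[92,62,-14] → .
    (2,3)@(5, 7): e=[60,10,70] → X
    (5,3)@(11, 7): e=[72,82,-14] → .
    (1,4)@(3, 9): e=[36,6,98] → X
    (5,4)@(11, 9): e=[52,102,-14] → .
    (0,5)@(1, 11): e=[12,2,126] → X
    (5,5)@(11, 11): e=[32,122,-14] → .
    (0,6)@(1, 13): e=[-8,22,126] → .
    (1,6)@(3, 13): e=[-4,46,98] → .
    (2,6)@(5, 13): e=[0,70,70] → X  [on edge]
    (7,7)@(15, 15): e=[0,210,-70] → .  [on edge]
  covered (18 px):
    . . . . . . . .
    . . . . X . . .
    . . . X X . . .
    . . X X X . . .
    . X X X X . . .
    X X X X X . . .
    . . X X X . . .
    . . . . . . . .
T3:
  degenerate (2·area = 0) — covers nothing
T4:
  2·area = 24
  edge (16, 0)→(12, 2): d=(-4,2) right/bottom  bias=-1
  edge (12, 2)→(0, 2): d=(-12,0) right/bottom  bias=-1
  edge (0, 2)→(16, 0): d=(16,-2) top-left  bias=+0
    (4,0)@(9, 1): e=[10,12,2] → X
    (5,0)@(11, 1): e=[6,12,6] → X
    (6,0)@(13, 1): e=[2,12,10] → X
    (7,0)@(15, 1): e=[-2,12,14] → .
    (4,1)@(9, 3): e=[2,-12,34] → .
    (5,1)@(11, 3): e=[-2,-12,38] → .
    (6,1)@(13, 3): e=[-6,-12,42] → .
  covered (3 px):
    . . . . X X X .
    . . . . . . . .
    . . . . . . . .
    . . . . . . . .
    . . . . . . . .
    . . . . . . . .
    . . . . . . . .
    . . . . . . . .

Result: 26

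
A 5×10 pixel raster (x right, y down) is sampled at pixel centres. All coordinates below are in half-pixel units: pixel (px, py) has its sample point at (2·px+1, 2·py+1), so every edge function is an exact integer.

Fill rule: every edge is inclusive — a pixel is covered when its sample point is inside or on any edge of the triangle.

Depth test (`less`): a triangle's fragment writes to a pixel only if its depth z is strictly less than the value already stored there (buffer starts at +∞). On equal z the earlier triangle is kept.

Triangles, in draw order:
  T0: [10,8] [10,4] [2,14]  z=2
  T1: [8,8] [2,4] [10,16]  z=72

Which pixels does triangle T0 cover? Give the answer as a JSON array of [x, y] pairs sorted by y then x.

T0:
  2·area = 32  (B↔C swapped to make it positive)
  edge (10, 8)→(2, 14): d=(-8,6) inclusive
  edge (2, 14)→(10, 4): d=(8,-10) inclusive
  edge (10, 4)→(10, 8): d=(0,4) inclusive
    (4,3)@(9, 7): e=[14,14,4] → #
    (3,4)@(7, 9): e=[10,10,12] → #
    (4,4)@(9, 9): e=[-2,30,4] → ·
    (2,5)@(5, 11): e=[6,6,20] → #
    (3,5)@(7, 11): e=[-6,26,12] → ·
    (1,6)@(3, 13): e=[2,2,28] → #
    (2,6)@(5, 13): e=[-10,22,20] → ·
    (1,7)@(3, 15): e=[-14,18,28] → ·
  covered (4 px):
    · · · · ·
    · · · · ·
    · · · · ·
    · · · · #
    · · · # ·
    · · # · ·
    · # · · ·
    · · · · ·
    · · · · ·
    · · · · ·
T1:
  2·area = 40  (B↔C swapped to make it positive)
  edge (8, 8)→(10, 16): d=(2,8) inclusive
  edge (10, 16)→(2, 4): d=(-8,-12) inclusive
  edge (2, 4)→(8, 8): d=(6,4) inclusive
    (1,2)@(3, 5): e=[34,4,2] → #
    (2,2)@(5, 5): e=[18,28,-6] → ·
    (1,3)@(3, 7): e=[38,-12,14] → ·
    (2,3)@(5, 7): e=[22,12,6] → #
    (3,3)@(7, 7): e=[6,36,-2] → ·
    (2,4)@(5, 9): e=[26,-4,18] → ·
    (3,4)@(7, 9): e=[10,20,10] → #
    (4,4)@(9, 9): e=[-6,44,2] → ·
    (3,5)@(7, 11): e=[14,4,22] → #
    (4,5)@(9, 11): e=[-2,28,14] → ·
    (3,6)@(7, 13): e=[18,-12,34] → ·
    (4,6)@(9, 13): e=[2,12,26] → #
  covered (5 px):
    · · · · ·
    · · · · ·
    · # · · ·
    · · # · ·
    · · · # ·
    · · · # ·
    · · · · #
    · · · · ·
    · · · · ·
    · · · · ·

Answer: [[4,3],[3,4],[2,5],[1,6]]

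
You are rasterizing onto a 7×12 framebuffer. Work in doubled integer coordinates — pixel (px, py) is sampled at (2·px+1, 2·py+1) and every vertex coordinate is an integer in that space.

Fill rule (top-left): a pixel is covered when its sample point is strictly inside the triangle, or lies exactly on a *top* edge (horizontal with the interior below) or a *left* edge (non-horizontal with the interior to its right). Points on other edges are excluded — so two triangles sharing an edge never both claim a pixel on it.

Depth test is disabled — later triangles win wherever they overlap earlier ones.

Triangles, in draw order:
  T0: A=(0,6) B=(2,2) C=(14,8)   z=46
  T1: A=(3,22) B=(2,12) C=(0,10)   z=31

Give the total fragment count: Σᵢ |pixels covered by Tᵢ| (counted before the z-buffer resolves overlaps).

T0:
  2·area = 60
  edge (0, 6)→(2, 2): d=(2,-4) top-left  bias=+0
  edge (2, 2)→(14, 8): d=(12,6) right/bottom  bias=-1
  edge (14, 8)→(0, 6): d=(-14,-2) top-left  bias=+0
    (1,1)@(3, 3): e=[6,6,48] → #
    (2,1)@(5, 3): e=[14,-6,52] → ·
    (0,2)@(1, 5): e=[2,42,16] → #
    (2,2)@(5, 5): e=[18,18,24] → #
    (3,2)@(7, 5): e=[26,6,28] → #
    (4,2)@(9, 5): e=[34,-6,32] → ·
    (0,3)@(1, 7): e=[6,66,-12] → ·
    (1,3)@(3, 7): e=[14,54,-8] → ·
    (2,3)@(5, 7): e=[22,42,-4] → ·
    (3,3)@(7, 7): e=[30,30,0] → #  [on edge]
    (4,3)@(9, 7): e=[38,18,4] → #
    (5,3)@(11, 7): e=[46,6,8] → #
  covered (8 px):
    · · · · · · ·
    · # · · · · ·
    # # # # · · ·
    · · · # # # ·
    · · · · · · ·
    · · · · · · ·
    · · · · · · ·
    · · · · · · ·
    · · · · · · ·
    · · · · · · ·
    · · · · · · ·
    · · · · · · ·
T1:
  2·area = 18  (B↔C swapped to make it positive)
  edge (3, 22)→(0, 10): d=(-3,-12) top-left  bias=+0
  edge (0, 10)→(2, 12): d=(2,2) right/bottom  bias=-1
  edge (2, 12)→(3, 22): d=(1,10) right/bottom  bias=-1
    (0,5)@(1, 11): e=[9,0,9] → ·  [on edge]
    (0,6)@(1, 13): e=[3,4,11] → #
    (1,6)@(3, 13): e=[27,0,-9] → ·  [on edge]
    (0,7)@(1, 15): e=[-3,8,13] → ·
    (2,7)@(5, 15): e=[45,0,-27] → ·  [on edge]
    (3,8)@(7, 17): e=[63,0,-45] → ·  [on edge]
    (4,9)@(9, 19): e=[81,0,-63] → ·  [on edge]
    (5,10)@(11, 21): e=[99,0,-81] → ·  [on edge]
    (6,11)@(13, 23): e=[117,0,-99] → ·  [on edge]
  covered (1 px):
    · · · · · · ·
    · · · · · · ·
    · · · · · · ·
    · · · · · · ·
    · · · · · · ·
    · · · · · · ·
    # · · · · · ·
    · · · · · · ·
    · · · · · · ·
    · · · · · · ·
    · · · · · · ·
    · · · · · · ·

Answer: 9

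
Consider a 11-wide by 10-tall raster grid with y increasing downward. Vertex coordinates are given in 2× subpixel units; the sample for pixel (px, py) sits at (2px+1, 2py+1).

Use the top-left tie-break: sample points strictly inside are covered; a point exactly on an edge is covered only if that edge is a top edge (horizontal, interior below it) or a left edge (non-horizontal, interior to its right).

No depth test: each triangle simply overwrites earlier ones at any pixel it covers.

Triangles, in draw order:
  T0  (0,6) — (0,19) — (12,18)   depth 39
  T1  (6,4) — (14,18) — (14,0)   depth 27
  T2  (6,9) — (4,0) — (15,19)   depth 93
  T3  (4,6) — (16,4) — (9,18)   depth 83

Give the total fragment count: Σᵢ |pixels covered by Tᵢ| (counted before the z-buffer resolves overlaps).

T0:
  2·area = 156  (B↔C swapped to make it positive)
  edge (0, 6)→(12, 18): d=(12,12) right/bottom  bias=-1
  edge (12, 18)→(0, 19): d=(-12,1) right/bottom  bias=-1
  edge (0, 19)→(0, 6): d=(0,-13) top-left  bias=+0
    (0,3)@(1, 7): e=[0,143,13] → .  [on edge]
    (0,4)@(1, 9): e=[24,119,13] → X
    (1,4)@(3, 9): e=[0,117,39] → .  [on edge]
    (0,5)@(1, 11): e=[48,95,13] → X
    (1,5)@(3, 11): e=[24,93,39] → X
    (2,5)@(5, 11): e=[0,91,65] → .  [on edge]
    (0,6)@(1, 13): e=[72,71,13] → X
    (2,6)@(5, 13): e=[24,67,65] → X
    (3,6)@(7, 13): e=[0,65,91] → .  [on edge]
    (0,7)@(1, 15): e=[96,47,13] → X
    (3,7)@(7, 15): e=[24,41,91] → X
    (4,7)@(9, 15): e=[0,39,117] → .  [on edge]
    (5,8)@(11, 17): e=[0,13,143] → .  [on edge]
    (6,9)@(13, 19): e=[0,-13,169] → .  [on edge]
  covered (15 px):
    . . . . . . . . . . .
    . . . . . . . . . . .
    . . . . . . . . . . .
    . . . . . . . . . . .
    X . . . . . . . . . .
    X X . . . . . . . . .
    X X X . . . . . . . .
    X X X X . . . . . . .
    X X X X X . . . . . .
    . . . . . . . . . . .
T1:
  2·area = 144  (B↔C swapped to make it positive)
  edge (6, 4)→(14, 0): d=(8,-4) top-left  bias=+0
  edge (14, 0)→(14, 18): d=(0,18) right/bottom  bias=-1
  edge (14, 18)→(6, 4): d=(-8,-14) top-left  bias=+0
    (6,0)@(13, 1): e=[4,18,122] → X
    (7,0)@(15, 1): e=[12,-18,150] → .
    (4,1)@(9, 3): e=[4,90,50] → X
    (5,1)@(11, 3): e=[12,54,78] → X
    (7,1)@(15, 3): e=[28,-18,134] → .
    (3,2)@(7, 5): e=[12,126,6] → X
    (7,2)@(15, 5): e=[44,-18,118] → .
    (3,3)@(7, 7): e=[28,126,-10] → .
    (4,3)@(9, 7): e=[36,90,18] → X
    (7,3)@(15, 7): e=[60,-18,102] → .
    (4,4)@(9, 9): e=[52,90,2] → X
    (7,4)@(15, 9): e=[76,-18,86] → .
  covered (18 px):
    . . . . . . X . . . .
    . . . . X X X . . . .
    . . . X X X X . . . .
    . . . . X X X . . . .
    . . . . X X X . . . .
    . . . . . X X . . . .
    . . . . . . X . . . .
    . . . . . . X . . . .
    . . . . . . . . . . .
    . . . . . . . . . . .
T2:
  2·area = 61
  edge (6, 9)→(4, 0): d=(-2,-9) top-left  bias=+0
  edge (4, 0)→(15, 19): d=(11,19) right/bottom  bias=-1
  edge (15, 19)→(6, 9): d=(-9,-10) top-left  bias=+0
    (2,1)@(5, 3): e=[3,14,44] → X
    (3,1)@(7, 3): e=[21,-24,64] → .
    (2,2)@(5, 5): e=[-1,36,26] → .
    (3,3)@(7, 7): e=[13,20,28] → X
    (4,3)@(9, 7): e=[31,-18,48] → .
    (3,4)@(7, 9): e=[9,42,10] → X
    (4,4)@(9, 9): e=[27,4,30] → X
    (5,4)@(11, 9): e=[45,-34,50] → .
    (3,5)@(7, 11): e=[5,64,-8] → .
    (4,5)@(9, 11): e=[23,26,12] → X
    (5,5)@(11, 11): e=[41,-12,32] → .
    (4,6)@(9, 13): e=[19,48,-6] → .
    (7,9)@(15, 19): e=[61,0,0] → .  [on edge]
  covered (6 px):
    . . . . . . . . . . .
    . . X . . . . . . . .
    . . . . . . . . . . .
    . . . X . . . . . . .
    . . . X X . . . . . .
    . . . . X . . . . . .
    . . . . . X . . . . .
    . . . . . . . . . . .
    . . . . . . . . . . .
    . . . . . . . . . . .
T3:
  2·area = 154
  edge (4, 6)→(16, 4): d=(12,-2) top-left  bias=+0
  edge (16, 4)→(9, 18): d=(-7,14) right/bottom  bias=-1
  edge (9, 18)→(4, 6): d=(-5,-12) top-left  bias=+0
    (5,2)@(11, 5): e=[2,63,89] → X
    (6,2)@(13, 5): e=[6,35,113] → X
    (7,2)@(15, 5): e=[10,7,137] → X
    (8,2)@(17, 5): e=[14,-21,161] → .
    (2,3)@(5, 7): e=[14,133,7] → X
    (3,3)@(7, 7): e=[18,105,31] → X
    (4,3)@(9, 7): e=[22,77,55] → X
    (7,3)@(15, 7): e=[34,-7,127] → .
    (2,4)@(5, 9): e=[38,119,-3] → .
    (3,4)@(7, 9): e=[42,91,21] → X
    (7,4)@(15, 9): e=[58,-21,117] → .
    (3,5)@(7, 11): e=[66,77,11] → X
  covered (20 px):
    . . . . . . . . . . .
    . . . . . . . . . . .
    . . . . . X X X . . .
    . . X X X X X . . . .
    . . . X X X X . . . .
    . . . X X X . . . . .
    . . . X X X . . . . .
    . . . . X . . . . . .
    . . . . X . . . . . .
    . . . . . . . . . . .

Final: 59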